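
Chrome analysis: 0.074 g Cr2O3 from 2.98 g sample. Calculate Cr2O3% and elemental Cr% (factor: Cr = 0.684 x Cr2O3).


Cr2O3% = 0.074 / 2.98 x 100 = 2.48%
Cr% = 2.48 x 0.684 = 1.70%


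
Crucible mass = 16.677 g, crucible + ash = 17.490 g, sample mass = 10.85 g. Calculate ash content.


Ash mass = 17.490 - 16.677 = 0.813 g
Ash% = 0.813 / 10.85 x 100 = 7.49%


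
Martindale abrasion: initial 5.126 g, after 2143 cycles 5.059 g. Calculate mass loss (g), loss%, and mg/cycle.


Loss = 5.126 - 5.059 = 0.067 g
Loss% = 0.067 / 5.126 x 100 = 1.31%
Rate = 0.067 / 2143 x 1000 = 0.031 mg/cycle


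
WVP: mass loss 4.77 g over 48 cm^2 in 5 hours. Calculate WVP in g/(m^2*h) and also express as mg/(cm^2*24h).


WVP = 198.75 g/(m^2*h)
Daily rate = 477.00 mg/(cm^2*24h)

WVP = 4.77 / (48 x 5) x 10000 = 198.75 g/(m^2*h)
Mass loss in mg = 4.77 x 1000 = 4770 mg
Per cm^2 per 24h in mg: 4770 x 24 / (48 x 5) = 114480 / 240 = 477.00 mg/(cm^2*24h)


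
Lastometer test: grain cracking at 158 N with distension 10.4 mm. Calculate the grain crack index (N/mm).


15.2 N/mm


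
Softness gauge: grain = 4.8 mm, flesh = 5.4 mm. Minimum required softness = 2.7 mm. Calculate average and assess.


Average = (4.8 + 5.4) / 2 = 5.10 mm
Minimum = 2.7 mm
Meets requirement: Yes


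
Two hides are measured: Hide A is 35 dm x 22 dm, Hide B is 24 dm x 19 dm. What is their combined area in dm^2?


Hide A area = 35 x 22 = 770 dm^2
Hide B area = 24 x 19 = 456 dm^2
Total = 770 + 456 = 1226 dm^2


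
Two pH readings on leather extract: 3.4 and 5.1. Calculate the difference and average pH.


Difference = |3.4 - 5.1| = 1.7
Average = (3.4 + 5.1) / 2 = 4.25


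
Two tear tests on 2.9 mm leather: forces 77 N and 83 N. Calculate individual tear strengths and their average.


Tear 1 = 26.6 N/mm
Tear 2 = 28.6 N/mm
Average = 27.6 N/mm

Tear 1 = 77 / 2.9 = 26.6 N/mm
Tear 2 = 83 / 2.9 = 28.6 N/mm
Average = (26.6 + 28.6) / 2 = 27.6 N/mm


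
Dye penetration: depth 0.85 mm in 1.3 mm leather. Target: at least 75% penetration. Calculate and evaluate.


Penetration = 0.85 / 1.3 x 100 = 65.4%
Target: 75%
Meets target: No


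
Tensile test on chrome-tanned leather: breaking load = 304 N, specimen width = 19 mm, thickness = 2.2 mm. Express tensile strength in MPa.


Cross-section = 19 x 2.2 = 41.8 mm^2
TS = 304 / 41.8 = 7.27 MPa
(1 N/mm^2 = 1 MPa)


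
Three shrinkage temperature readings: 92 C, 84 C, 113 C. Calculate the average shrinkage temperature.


Average = (92 + 84 + 113) / 3
Average = 289 / 3 = 96.3 C


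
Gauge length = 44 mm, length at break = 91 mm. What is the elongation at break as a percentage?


106.8%

Extension = 91 - 44 = 47 mm
Elongation = 47 / 44 x 100 = 106.8%


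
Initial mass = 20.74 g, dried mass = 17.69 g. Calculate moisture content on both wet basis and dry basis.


Moisture lost = 20.74 - 17.69 = 3.05 g
Wet basis MC = 3.05 / 20.74 x 100 = 14.7%
Dry basis MC = 3.05 / 17.69 x 100 = 17.2%


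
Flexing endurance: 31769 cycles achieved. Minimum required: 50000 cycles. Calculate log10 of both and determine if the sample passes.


Achieved: log10 = 4.50
Required: log10 = 4.70
Passes: No

log10(31769) = 4.50
log10(50000) = 4.70
Passes: No


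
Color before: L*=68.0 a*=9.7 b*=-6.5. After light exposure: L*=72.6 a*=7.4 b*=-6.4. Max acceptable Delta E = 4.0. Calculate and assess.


dL = 4.6, da = -2.3, db = 0.1
dE = sqrt((4.6)^2 + (-2.3)^2 + (0.1)^2) = 5.14
Max = 4.0
Passes: No


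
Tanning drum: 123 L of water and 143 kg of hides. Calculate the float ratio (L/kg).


0.9


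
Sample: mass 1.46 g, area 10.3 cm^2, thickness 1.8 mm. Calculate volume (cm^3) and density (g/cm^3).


Volume = 1.854 cm^3
Density = 0.787 g/cm^3

Thickness in cm = 1.8 / 10 = 0.18 cm
Volume = 10.3 x 0.18 = 1.854 cm^3
Density = 1.46 / 1.854 = 0.787 g/cm^3


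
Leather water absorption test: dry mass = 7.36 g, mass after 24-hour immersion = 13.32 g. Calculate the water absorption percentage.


Water absorbed = 13.32 - 7.36 = 5.96 g
WA% = 5.96 / 7.36 x 100 = 81.0%


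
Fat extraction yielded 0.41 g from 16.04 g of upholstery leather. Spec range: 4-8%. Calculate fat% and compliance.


Fat content = 2.6%
Compliant: No


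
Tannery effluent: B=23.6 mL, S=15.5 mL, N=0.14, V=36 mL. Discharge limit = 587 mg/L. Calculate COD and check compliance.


COD = (23.6 - 15.5) x 0.14 x 8000 / 36 = 252.0 mg/L
Limit: 587 mg/L
Compliant: Yes


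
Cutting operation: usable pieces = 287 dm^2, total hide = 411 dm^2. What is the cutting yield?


69.8%


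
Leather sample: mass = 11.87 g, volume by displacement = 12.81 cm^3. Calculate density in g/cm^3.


Density = mass / volume
Density = 11.87 / 12.81 = 0.927 g/cm^3


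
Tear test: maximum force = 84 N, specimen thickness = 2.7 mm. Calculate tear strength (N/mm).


Tear strength = force / thickness
Tear = 84 / 2.7 = 31.1 N/mm


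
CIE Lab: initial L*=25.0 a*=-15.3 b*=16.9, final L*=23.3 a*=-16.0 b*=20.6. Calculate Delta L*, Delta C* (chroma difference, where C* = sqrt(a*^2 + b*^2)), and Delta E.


Delta L* = -1.7
Delta C* = 3.29
Delta E = 4.13

Delta L* = 23.3 - 25.0 = -1.7
C1* = sqrt((-15.3)^2 + (16.9)^2) = 22.797
C2* = sqrt((-16.0)^2 + (20.6)^2) = 26.084
Delta C* = 26.084 - 22.797 = 3.29
Delta E = sqrt((-1.7)^2 + (-0.7)^2 + (3.7)^2) = 4.13


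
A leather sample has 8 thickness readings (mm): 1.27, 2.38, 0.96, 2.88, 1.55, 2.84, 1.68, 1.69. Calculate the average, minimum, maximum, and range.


Sum = 15.25
Average = 15.25 / 8 = 1.91 mm
Minimum = 0.96 mm
Maximum = 2.88 mm
Range = 2.88 - 0.96 = 1.92 mm


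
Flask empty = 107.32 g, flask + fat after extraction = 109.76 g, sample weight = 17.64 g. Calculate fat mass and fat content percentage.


Fat mass = 109.76 - 107.32 = 2.44 g
Fat% = 2.44 / 17.64 x 100 = 13.8%


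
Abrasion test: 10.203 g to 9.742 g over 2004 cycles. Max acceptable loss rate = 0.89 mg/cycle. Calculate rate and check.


Rate = 0.230 mg/cycle
Passes: Yes


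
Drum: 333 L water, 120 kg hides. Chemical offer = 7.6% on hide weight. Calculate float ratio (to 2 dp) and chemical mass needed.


Float ratio = 2.78
Chemical needed = 9.12 kg


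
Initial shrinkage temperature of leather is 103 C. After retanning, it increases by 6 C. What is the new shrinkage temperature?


New Ts = 103 + 6 = 109 C


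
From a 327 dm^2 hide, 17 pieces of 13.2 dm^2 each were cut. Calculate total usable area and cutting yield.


Total usable = 17 x 13.2 = 224.4 dm^2
Yield = 224.4 / 327 x 100 = 68.6%


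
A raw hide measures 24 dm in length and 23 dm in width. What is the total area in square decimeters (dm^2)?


552 dm^2


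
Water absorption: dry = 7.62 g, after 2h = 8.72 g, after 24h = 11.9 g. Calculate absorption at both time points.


WA (2h) = (8.72 - 7.62) / 7.62 x 100 = 14.4%
WA (24h) = (11.9 - 7.62) / 7.62 x 100 = 56.2%


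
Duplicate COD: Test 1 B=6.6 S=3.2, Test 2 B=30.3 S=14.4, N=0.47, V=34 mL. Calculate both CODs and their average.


COD1 = 376.0 mg/L
COD2 = 1758.4 mg/L
Average = 1067.2 mg/L

COD1 = (6.6 - 3.2) x 0.47 x 8000 / 34 = 376.0 mg/L
COD2 = (30.3 - 14.4) x 0.47 x 8000 / 34 = 1758.4 mg/L
Average = (376.0 + 1758.4) / 2 = 1067.2 mg/L


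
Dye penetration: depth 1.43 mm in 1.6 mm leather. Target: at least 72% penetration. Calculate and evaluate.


Penetration = 1.43 / 1.6 x 100 = 89.4%
Target: 72%
Meets target: Yes


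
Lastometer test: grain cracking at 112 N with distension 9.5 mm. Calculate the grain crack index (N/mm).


Grain crack index = force / distension
Index = 112 / 9.5 = 11.8 N/mm


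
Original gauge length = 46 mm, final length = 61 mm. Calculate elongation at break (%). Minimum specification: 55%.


Extension = 61 - 46 = 15 mm
Elongation = 15 / 46 x 100 = 32.6%
Minimum required: 55%
Meets specification: No


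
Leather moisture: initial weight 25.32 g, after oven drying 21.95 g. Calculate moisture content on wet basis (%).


Moisture = 25.32 - 21.95 = 3.37 g
MC = 3.37 / 25.32 x 100 = 13.3%


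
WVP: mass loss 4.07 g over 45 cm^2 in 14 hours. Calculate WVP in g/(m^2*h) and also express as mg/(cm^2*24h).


WVP = 4.07 / (45 x 14) x 10000 = 64.60 g/(m^2*h)
Mass loss in mg = 4.07 x 1000 = 4070 mg
Per cm^2 per 24h in mg: 4070 x 24 / (45 x 14) = 97680 / 630 = 155.05 mg/(cm^2*24h)


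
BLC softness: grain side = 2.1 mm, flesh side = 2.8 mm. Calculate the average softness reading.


Average = (2.1 + 2.8) / 2
Average = 2.45 mm


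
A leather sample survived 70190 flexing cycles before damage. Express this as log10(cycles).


log10(70190) = 4.85


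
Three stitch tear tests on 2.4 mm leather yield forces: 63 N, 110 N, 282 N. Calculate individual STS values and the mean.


STS1 = 26.3 N/mm
STS2 = 45.8 N/mm
STS3 = 117.5 N/mm
Mean = 63.2 N/mm

STS1 = 63 / 2.4 = 26.3 N/mm
STS2 = 110 / 2.4 = 45.8 N/mm
STS3 = 282 / 2.4 = 117.5 N/mm
Mean = (26.3 + 45.8 + 117.5) / 3 = 63.2 N/mm


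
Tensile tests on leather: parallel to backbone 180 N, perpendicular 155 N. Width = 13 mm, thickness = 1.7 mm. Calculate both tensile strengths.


Parallel = 8.14 N/mm^2
Perpendicular = 7.01 N/mm^2

Area = 13 x 1.7 = 22.1 mm^2
TS (parallel) = 180 / 22.1 = 8.14 N/mm^2
TS (perpendicular) = 155 / 22.1 = 7.01 N/mm^2


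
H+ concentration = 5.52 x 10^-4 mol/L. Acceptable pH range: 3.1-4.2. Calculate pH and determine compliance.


pH = 3.26
Compliant: Yes


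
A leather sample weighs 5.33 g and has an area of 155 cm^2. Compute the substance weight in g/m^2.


Substance weight = mass / area x 10000
SW = 5.33 / 155 x 10000
SW = 343.9 g/m^2


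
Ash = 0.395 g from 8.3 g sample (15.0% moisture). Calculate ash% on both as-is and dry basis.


As-is ash = 4.76%
Dry-basis ash = 5.60%

As-is ash% = 0.395 / 8.3 x 100 = 4.76%
Dry mass = 8.3 x (100 - 15.0) / 100 = 7.055 g
Dry-basis ash% = 0.395 / 7.055 x 100 = 5.60%


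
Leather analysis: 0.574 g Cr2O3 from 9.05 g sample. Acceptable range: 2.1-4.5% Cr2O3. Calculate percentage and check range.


Cr2O3 = 6.34%
Within range: No


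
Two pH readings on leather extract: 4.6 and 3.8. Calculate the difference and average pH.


Difference = 0.8
Average pH = 4.20


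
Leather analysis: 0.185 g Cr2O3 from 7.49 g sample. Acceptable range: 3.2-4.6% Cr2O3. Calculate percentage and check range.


Cr2O3 = 2.47%
Within range: No

Cr2O3% = 0.185 / 7.49 x 100 = 2.47%
Acceptable range: 3.2 to 4.6%
Within range: No


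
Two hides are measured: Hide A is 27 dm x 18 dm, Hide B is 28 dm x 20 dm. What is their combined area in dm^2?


1046 dm^2


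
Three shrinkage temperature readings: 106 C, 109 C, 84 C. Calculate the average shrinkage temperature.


99.7 C

Average = (106 + 109 + 84) / 3
Average = 299 / 3 = 99.7 C


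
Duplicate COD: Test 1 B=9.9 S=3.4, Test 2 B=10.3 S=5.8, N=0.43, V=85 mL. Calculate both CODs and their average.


COD1 = (9.9 - 3.4) x 0.43 x 8000 / 85 = 263.1 mg/L
COD2 = (10.3 - 5.8) x 0.43 x 8000 / 85 = 182.1 mg/L
Average = (263.1 + 182.1) / 2 = 222.6 mg/L


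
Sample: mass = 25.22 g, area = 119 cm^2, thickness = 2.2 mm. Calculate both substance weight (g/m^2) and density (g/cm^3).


SW = 25.22 / 119 x 10000 = 2119.3 g/m^2
Volume = 119 x 2.2 / 10 = 26.18 cm^3
Density = 25.22 / 26.18 = 0.963 g/cm^3


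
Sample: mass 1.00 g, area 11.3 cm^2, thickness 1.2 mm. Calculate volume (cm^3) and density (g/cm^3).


Thickness in cm = 1.2 / 10 = 0.12 cm
Volume = 11.3 x 0.12 = 1.356 cm^3
Density = 1.00 / 1.356 = 0.737 g/cm^3


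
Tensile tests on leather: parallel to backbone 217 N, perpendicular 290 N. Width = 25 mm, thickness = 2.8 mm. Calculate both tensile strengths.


Parallel = 3.10 N/mm^2
Perpendicular = 4.14 N/mm^2


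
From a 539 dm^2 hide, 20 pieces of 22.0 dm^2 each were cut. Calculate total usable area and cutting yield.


Usable area = 440.0 dm^2
Yield = 81.6%


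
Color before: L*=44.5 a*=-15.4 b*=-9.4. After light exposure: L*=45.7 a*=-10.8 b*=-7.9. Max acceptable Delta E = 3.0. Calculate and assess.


Delta E = 4.98
Passes: No

dL = 1.2, da = 4.6, db = 1.5
dE = sqrt((1.2)^2 + (4.6)^2 + (1.5)^2) = 4.98
Max = 3.0
Passes: No


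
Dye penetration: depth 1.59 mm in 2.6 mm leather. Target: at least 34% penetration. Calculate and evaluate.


Penetration = 61.2%
Meets target: Yes

Penetration = 1.59 / 2.6 x 100 = 61.2%
Target: 34%
Meets target: Yes


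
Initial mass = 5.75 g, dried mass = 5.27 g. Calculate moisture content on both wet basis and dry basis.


Moisture lost = 5.75 - 5.27 = 0.48 g
Wet basis MC = 0.48 / 5.75 x 100 = 8.3%
Dry basis MC = 0.48 / 5.27 x 100 = 9.1%


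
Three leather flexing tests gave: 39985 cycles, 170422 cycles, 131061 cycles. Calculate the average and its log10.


Average = (39985 + 170422 + 131061) / 3 = 113823 cycles
log10(113823) = 5.06


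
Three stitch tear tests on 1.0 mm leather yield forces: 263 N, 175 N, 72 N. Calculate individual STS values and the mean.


STS1 = 263 / 1.0 = 263.0 N/mm
STS2 = 175 / 1.0 = 175.0 N/mm
STS3 = 72 / 1.0 = 72.0 N/mm
Mean = (263.0 + 175.0 + 72.0) / 3 = 170.0 N/mm


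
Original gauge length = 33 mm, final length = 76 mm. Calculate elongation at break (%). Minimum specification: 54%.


Elongation = 130.3%
Meets spec: Yes

Extension = 76 - 33 = 43 mm
Elongation = 43 / 33 x 100 = 130.3%
Minimum required: 54%
Meets specification: Yes


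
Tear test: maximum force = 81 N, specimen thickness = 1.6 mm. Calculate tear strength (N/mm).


Tear strength = force / thickness
Tear = 81 / 1.6 = 50.6 N/mm


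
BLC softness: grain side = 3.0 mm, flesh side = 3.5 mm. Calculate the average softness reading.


Average = (3.0 + 3.5) / 2
Average = 3.25 mm


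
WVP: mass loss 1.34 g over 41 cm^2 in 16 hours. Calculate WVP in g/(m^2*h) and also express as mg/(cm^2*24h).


WVP = 1.34 / (41 x 16) x 10000 = 20.43 g/(m^2*h)
Mass loss in mg = 1.34 x 1000 = 1340 mg
Per cm^2 per 24h in mg: 1340 x 24 / (41 x 16) = 32160 / 656 = 49.02 mg/(cm^2*24h)


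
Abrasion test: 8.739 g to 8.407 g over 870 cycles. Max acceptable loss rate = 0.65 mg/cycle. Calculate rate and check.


Rate = 0.382 mg/cycle
Passes: Yes

Loss = 8.739 - 8.407 = 0.332 g
Rate = 0.332 g / 870 cycles x 1000 = 0.382 mg/cycle
Max = 0.65 mg/cycle
Passes: Yes


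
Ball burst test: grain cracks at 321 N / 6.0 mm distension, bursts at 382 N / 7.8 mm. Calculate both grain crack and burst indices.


Crack index = 321 / 6.0 = 53.5 N/mm
Burst index = 382 / 7.8 = 49.0 N/mm


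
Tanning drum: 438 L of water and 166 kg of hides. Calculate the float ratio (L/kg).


2.6


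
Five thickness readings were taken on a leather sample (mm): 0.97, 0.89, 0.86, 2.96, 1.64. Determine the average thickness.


Sum = 0.97 + 0.89 + 0.86 + 2.96 + 1.64 = 7.32
Average = 7.32 / 5 = 1.46 mm


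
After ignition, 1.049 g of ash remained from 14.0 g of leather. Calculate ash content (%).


7.49%

Ash% = 1.049 / 14.0 x 100
Ash% = 7.49%


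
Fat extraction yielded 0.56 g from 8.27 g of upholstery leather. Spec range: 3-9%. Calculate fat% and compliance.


Fat content = 6.8%
Compliant: Yes

Fat% = 0.56 / 8.27 x 100 = 6.8%
Spec range: 3-9%
Compliant: Yes


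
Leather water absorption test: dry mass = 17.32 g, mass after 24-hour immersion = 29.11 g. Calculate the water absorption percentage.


68.1%

Water absorbed = 29.11 - 17.32 = 11.79 g
WA% = 11.79 / 17.32 x 100 = 68.1%


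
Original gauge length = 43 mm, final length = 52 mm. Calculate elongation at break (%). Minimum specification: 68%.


Extension = 52 - 43 = 9 mm
Elongation = 9 / 43 x 100 = 20.9%
Minimum required: 68%
Meets specification: No


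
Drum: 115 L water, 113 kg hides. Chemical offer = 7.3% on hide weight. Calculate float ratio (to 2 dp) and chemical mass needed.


Float ratio = 115 / 113 = 1.02
Chemical = 113 x 7.3 / 100 = 8.249 kg


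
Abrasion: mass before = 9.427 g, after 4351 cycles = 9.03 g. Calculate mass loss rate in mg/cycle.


Mass loss = 9.427 - 9.03 = 0.397 g
Rate = 0.397 / 4351 x 1000 = 0.091 mg/cycle


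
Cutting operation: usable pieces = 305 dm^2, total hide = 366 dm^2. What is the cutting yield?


83.3%

Yield = usable / total x 100
Yield = 305 / 366 x 100 = 83.3%


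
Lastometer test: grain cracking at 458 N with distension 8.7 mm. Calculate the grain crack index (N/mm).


52.6 N/mm

Grain crack index = force / distension
Index = 458 / 8.7 = 52.6 N/mm


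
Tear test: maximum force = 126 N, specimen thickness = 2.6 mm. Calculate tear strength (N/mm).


48.5 N/mm

Tear strength = force / thickness
Tear = 126 / 2.6 = 48.5 N/mm


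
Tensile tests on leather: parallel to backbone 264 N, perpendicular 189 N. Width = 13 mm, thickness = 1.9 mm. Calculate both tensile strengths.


Parallel = 10.69 N/mm^2
Perpendicular = 7.65 N/mm^2


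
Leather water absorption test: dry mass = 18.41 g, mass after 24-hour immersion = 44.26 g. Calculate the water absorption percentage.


140.4%

Water absorbed = 44.26 - 18.41 = 25.85 g
WA% = 25.85 / 18.41 x 100 = 140.4%


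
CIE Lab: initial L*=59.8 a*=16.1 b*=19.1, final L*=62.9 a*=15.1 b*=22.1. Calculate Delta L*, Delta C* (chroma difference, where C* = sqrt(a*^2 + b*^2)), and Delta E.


Delta L* = 62.9 - 59.8 = 3.1
C1* = sqrt((16.1)^2 + (19.1)^2) = 24.980
C2* = sqrt((15.1)^2 + (22.1)^2) = 26.766
Delta C* = 26.766 - 24.980 = 1.79
Delta E = sqrt((3.1)^2 + (-1.0)^2 + (3.0)^2) = 4.43


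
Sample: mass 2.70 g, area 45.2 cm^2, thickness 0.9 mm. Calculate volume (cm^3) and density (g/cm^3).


Thickness in cm = 0.9 / 10 = 0.09 cm
Volume = 45.2 x 0.09 = 4.068 cm^3
Density = 2.70 / 4.068 = 0.664 g/cm^3


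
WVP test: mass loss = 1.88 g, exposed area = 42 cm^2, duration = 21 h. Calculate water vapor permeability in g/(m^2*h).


21.32 g/(m^2*h)

WVP = mass_loss / (area x time) x 10000
WVP = 1.88 / (42 x 21) x 10000
WVP = 1.88 / 882 x 10000 = 21.32 g/(m^2*h)


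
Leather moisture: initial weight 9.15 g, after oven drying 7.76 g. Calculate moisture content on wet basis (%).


Moisture = 9.15 - 7.76 = 1.39 g
MC = 1.39 / 9.15 x 100 = 15.2%


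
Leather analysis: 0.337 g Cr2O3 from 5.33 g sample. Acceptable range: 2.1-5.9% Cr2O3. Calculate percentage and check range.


Cr2O3 = 6.32%
Within range: No


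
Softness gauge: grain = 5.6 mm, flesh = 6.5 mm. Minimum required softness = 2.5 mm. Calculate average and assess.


Average softness = 6.05 mm
Meets requirement: Yes

Average = (5.6 + 6.5) / 2 = 6.05 mm
Minimum = 2.5 mm
Meets requirement: Yes


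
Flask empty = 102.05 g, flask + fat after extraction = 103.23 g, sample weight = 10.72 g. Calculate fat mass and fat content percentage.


Fat mass = 1.18 g
Fat content = 11.0%

Fat mass = 103.23 - 102.05 = 1.18 g
Fat% = 1.18 / 10.72 x 100 = 11.0%


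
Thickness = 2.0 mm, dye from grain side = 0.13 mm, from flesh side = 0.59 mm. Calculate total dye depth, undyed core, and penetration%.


Total dyed = 0.13 + 0.59 = 0.72 mm
Undyed core = 2.0 - 0.72 = 1.28 mm
Penetration = 0.72 / 2.0 x 100 = 36.0%


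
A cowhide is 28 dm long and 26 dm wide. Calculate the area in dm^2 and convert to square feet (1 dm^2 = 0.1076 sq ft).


Area = 28 x 26 = 728 dm^2
Conversion: 728 x 0.1076 = 78.33 sq ft


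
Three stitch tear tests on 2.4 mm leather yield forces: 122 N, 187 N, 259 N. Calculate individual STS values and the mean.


STS1 = 50.8 N/mm
STS2 = 77.9 N/mm
STS3 = 107.9 N/mm
Mean = 78.9 N/mm

STS1 = 122 / 2.4 = 50.8 N/mm
STS2 = 187 / 2.4 = 77.9 N/mm
STS3 = 259 / 2.4 = 107.9 N/mm
Mean = (50.8 + 77.9 + 107.9) / 3 = 78.9 N/mm


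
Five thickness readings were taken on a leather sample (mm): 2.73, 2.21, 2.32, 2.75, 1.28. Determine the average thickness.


2.26 mm

Sum = 2.73 + 2.21 + 2.32 + 2.75 + 1.28 = 11.29
Average = 11.29 / 5 = 2.26 mm


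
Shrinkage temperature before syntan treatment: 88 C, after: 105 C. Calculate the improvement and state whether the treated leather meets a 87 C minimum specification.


Improvement = 17 C
Meets 87 C spec: Yes

Improvement = 105 - 88 = 17 C
Spec check: 105 C >= 87 C? Yes


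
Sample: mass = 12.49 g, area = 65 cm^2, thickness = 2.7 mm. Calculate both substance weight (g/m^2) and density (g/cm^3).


Substance weight = 1921.5 g/m^2
Density = 0.712 g/cm^3

SW = 12.49 / 65 x 10000 = 1921.5 g/m^2
Volume = 65 x 2.7 / 10 = 17.55 cm^3
Density = 12.49 / 17.55 = 0.712 g/cm^3


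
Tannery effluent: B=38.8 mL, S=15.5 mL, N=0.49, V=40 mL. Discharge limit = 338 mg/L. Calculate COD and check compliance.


COD = (38.8 - 15.5) x 0.49 x 8000 / 40 = 2283.4 mg/L
Limit: 338 mg/L
Compliant: No


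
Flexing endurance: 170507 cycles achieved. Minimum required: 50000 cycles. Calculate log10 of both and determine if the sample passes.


Achieved: log10 = 5.23
Required: log10 = 4.70
Passes: Yes


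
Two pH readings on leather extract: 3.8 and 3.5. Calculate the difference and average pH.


Difference = |3.8 - 3.5| = 0.3
Average = (3.8 + 3.5) / 2 = 3.65


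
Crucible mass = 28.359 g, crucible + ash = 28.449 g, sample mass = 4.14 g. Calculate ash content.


Ash mass = 28.449 - 28.359 = 0.090 g
Ash% = 0.090 / 4.14 x 100 = 2.17%


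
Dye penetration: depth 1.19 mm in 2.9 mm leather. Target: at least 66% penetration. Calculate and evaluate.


Penetration = 41.0%
Meets target: No


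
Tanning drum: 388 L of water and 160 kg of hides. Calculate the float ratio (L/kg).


2.4


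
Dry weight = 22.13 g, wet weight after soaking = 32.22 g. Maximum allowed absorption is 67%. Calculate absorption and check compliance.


WA = (32.22 - 22.13) / 22.13 x 100 = 45.6%
Maximum allowed: 67%
Compliant: Yes


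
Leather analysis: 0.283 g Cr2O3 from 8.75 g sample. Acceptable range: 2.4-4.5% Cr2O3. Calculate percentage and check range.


Cr2O3 = 3.23%
Within range: Yes

Cr2O3% = 0.283 / 8.75 x 100 = 3.23%
Acceptable range: 2.4 to 4.5%
Within range: Yes


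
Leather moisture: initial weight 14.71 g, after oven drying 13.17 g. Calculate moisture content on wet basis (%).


10.5%

Moisture = 14.71 - 13.17 = 1.54 g
MC = 1.54 / 14.71 x 100 = 10.5%


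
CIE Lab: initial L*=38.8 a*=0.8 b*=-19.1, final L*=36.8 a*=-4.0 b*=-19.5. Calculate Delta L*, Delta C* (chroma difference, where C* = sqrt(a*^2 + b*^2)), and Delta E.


Delta L* = 36.8 - 38.8 = -2.0
C1* = sqrt((0.8)^2 + (-19.1)^2) = 19.117
C2* = sqrt((-4.0)^2 + (-19.5)^2) = 19.906
Delta C* = 19.906 - 19.117 = 0.79
Delta E = sqrt((-2.0)^2 + (-4.8)^2 + (-0.4)^2) = 5.22


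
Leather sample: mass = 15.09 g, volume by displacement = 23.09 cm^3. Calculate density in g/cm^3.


Density = mass / volume
Density = 15.09 / 23.09 = 0.654 g/cm^3


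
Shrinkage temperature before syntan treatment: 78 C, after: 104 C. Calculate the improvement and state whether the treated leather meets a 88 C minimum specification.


Improvement = 104 - 78 = 26 C
Spec check: 104 C >= 88 C? Yes


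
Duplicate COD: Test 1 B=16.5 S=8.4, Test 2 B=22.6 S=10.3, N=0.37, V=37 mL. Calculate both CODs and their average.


COD1 = 648.0 mg/L
COD2 = 984.0 mg/L
Average = 816.0 mg/L

COD1 = (16.5 - 8.4) x 0.37 x 8000 / 37 = 648.0 mg/L
COD2 = (22.6 - 10.3) x 0.37 x 8000 / 37 = 984.0 mg/L
Average = (648.0 + 984.0) / 2 = 816.0 mg/L


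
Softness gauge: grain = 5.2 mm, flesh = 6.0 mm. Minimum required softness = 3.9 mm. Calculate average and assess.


Average softness = 5.60 mm
Meets requirement: Yes


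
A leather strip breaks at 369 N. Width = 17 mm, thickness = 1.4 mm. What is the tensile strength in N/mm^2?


15.50 N/mm^2

Cross-sectional area = 17 x 1.4 = 23.8 mm^2
Tensile strength = 369 / 23.8 = 15.50 N/mm^2


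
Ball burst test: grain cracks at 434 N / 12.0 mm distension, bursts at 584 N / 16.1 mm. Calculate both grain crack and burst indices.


Crack index = 36.2 N/mm
Burst index = 36.3 N/mm

Crack index = 434 / 12.0 = 36.2 N/mm
Burst index = 584 / 16.1 = 36.3 N/mm


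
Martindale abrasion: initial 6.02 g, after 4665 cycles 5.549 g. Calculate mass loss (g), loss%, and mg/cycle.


Loss = 6.02 - 5.549 = 0.471 g
Loss% = 0.471 / 6.02 x 100 = 7.82%
Rate = 0.471 / 4665 x 1000 = 0.101 mg/cycle


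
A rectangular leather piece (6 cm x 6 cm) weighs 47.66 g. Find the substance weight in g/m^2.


Area = 6 x 6 = 36 cm^2
SW = 47.66 / 36 x 10000 = 13238.9 g/m^2


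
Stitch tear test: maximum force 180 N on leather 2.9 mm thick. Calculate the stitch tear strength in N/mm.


Stitch tear strength = force / thickness
STS = 180 / 2.9 = 62.1 N/mm


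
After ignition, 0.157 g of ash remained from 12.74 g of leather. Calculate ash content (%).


1.23%

Ash% = 0.157 / 12.74 x 100
Ash% = 1.23%


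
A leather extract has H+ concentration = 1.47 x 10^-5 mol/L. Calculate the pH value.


pH = -log10[H+]
pH = -log10(1.47 x 10^-5) = 4.83


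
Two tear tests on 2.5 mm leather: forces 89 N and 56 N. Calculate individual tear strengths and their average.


Tear 1 = 35.6 N/mm
Tear 2 = 22.4 N/mm
Average = 29.0 N/mm

Tear 1 = 89 / 2.5 = 35.6 N/mm
Tear 2 = 56 / 2.5 = 22.4 N/mm
Average = (35.6 + 22.4) / 2 = 29.0 N/mm


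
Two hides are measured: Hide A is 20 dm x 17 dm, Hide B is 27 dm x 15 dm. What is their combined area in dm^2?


Hide A area = 20 x 17 = 340 dm^2
Hide B area = 27 x 15 = 405 dm^2
Total = 340 + 405 = 745 dm^2


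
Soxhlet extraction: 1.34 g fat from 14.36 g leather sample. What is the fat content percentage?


9.3%


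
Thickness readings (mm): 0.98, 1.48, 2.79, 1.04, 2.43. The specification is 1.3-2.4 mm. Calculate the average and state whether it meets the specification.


Sum = 8.72
Average = 8.72 / 5 = 1.74 mm
Specification range: 1.3 to 2.4 mm
Within spec: Yes


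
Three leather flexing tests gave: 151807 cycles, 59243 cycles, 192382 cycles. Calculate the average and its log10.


Average = (151807 + 59243 + 192382) / 3 = 134477 cycles
log10(134477) = 5.13


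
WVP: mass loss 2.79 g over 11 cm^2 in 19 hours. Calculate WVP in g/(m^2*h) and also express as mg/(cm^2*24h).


WVP = 133.49 g/(m^2*h)
Daily rate = 320.38 mg/(cm^2*24h)

WVP = 2.79 / (11 x 19) x 10000 = 133.49 g/(m^2*h)
Mass loss in mg = 2.79 x 1000 = 2790 mg
Per cm^2 per 24h in mg: 2790 x 24 / (11 x 19) = 66960 / 209 = 320.38 mg/(cm^2*24h)


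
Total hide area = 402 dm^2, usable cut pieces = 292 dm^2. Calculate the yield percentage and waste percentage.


Yield = 292 / 402 x 100 = 72.6%
Waste = 402 - 292 = 110 dm^2
Waste% = 100 - 72.6 = 27.4%


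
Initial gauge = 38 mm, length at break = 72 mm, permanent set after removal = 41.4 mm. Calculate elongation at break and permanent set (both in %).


Elongation at break = (72 - 38) / 38 x 100 = 89.5%
Permanent set = (41.4 - 38) / 38 x 100 = 8.9%


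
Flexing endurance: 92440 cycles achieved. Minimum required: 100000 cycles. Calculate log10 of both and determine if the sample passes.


log10(92440) = 4.97
log10(100000) = 5.00
Passes: No


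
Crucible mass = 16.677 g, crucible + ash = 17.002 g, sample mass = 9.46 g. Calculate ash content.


Ash mass = 0.325 g
Ash content = 3.44%


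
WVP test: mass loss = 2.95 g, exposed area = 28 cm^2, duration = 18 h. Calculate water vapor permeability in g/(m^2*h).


WVP = mass_loss / (area x time) x 10000
WVP = 2.95 / (28 x 18) x 10000
WVP = 2.95 / 504 x 10000 = 58.53 g/(m^2*h)


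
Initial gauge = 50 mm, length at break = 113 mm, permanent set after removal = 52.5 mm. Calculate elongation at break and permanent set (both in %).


Elongation at break = 126.0%
Permanent set = 5.0%

Elongation at break = (113 - 50) / 50 x 100 = 126.0%
Permanent set = (52.5 - 50) / 50 x 100 = 5.0%


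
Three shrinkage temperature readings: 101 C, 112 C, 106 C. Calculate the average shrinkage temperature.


Average = (101 + 112 + 106) / 3
Average = 319 / 3 = 106.3 C


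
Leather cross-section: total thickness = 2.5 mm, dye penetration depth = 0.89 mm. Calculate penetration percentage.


Penetration% = 0.89 / 2.5 x 100
Penetration = 35.6%


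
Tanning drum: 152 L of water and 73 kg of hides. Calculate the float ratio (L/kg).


2.1

Float ratio = water / hide weight
Ratio = 152 / 73 = 2.1


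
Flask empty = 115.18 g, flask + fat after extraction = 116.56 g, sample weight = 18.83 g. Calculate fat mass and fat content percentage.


Fat mass = 116.56 - 115.18 = 1.38 g
Fat% = 1.38 / 18.83 x 100 = 7.3%


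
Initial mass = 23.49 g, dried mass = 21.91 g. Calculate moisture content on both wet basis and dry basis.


Wet basis = 6.7%
Dry basis = 7.2%

Moisture lost = 23.49 - 21.91 = 1.58 g
Wet basis MC = 1.58 / 23.49 x 100 = 6.7%
Dry basis MC = 1.58 / 21.91 x 100 = 7.2%


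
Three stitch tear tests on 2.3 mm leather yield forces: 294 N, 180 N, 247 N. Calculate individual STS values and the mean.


STS1 = 127.8 N/mm
STS2 = 78.3 N/mm
STS3 = 107.4 N/mm
Mean = 104.5 N/mm


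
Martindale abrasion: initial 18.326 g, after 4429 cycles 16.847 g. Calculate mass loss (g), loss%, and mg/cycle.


Mass loss = 1.479 g
Loss = 8.07%
Rate = 0.334 mg/cycle

Loss = 18.326 - 16.847 = 1.479 g
Loss% = 1.479 / 18.326 x 100 = 8.07%
Rate = 1.479 / 4429 x 1000 = 0.334 mg/cycle


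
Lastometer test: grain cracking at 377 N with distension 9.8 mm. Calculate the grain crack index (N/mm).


38.5 N/mm


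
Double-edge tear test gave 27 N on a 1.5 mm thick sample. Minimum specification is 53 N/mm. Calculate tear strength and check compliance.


Tear strength = 18.0 N/mm
Compliant: No


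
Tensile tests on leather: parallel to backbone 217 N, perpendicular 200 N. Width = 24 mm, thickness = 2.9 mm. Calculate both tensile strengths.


Area = 24 x 2.9 = 69.6 mm^2
TS (parallel) = 217 / 69.6 = 3.12 N/mm^2
TS (perpendicular) = 200 / 69.6 = 2.87 N/mm^2


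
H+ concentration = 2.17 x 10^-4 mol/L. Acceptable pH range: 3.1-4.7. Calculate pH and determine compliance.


pH = 3.66
Compliant: Yes

pH = -log10(2.17 x 10^-4) = 3.66
Range: 3.1 to 4.7
Compliant: Yes


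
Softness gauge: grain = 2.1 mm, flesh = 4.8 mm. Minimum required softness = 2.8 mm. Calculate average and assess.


Average softness = 3.45 mm
Meets requirement: Yes

Average = (2.1 + 4.8) / 2 = 3.45 mm
Minimum = 2.8 mm
Meets requirement: Yes


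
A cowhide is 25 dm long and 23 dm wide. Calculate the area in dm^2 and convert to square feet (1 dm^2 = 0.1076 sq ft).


Area = 25 x 23 = 575 dm^2
Conversion: 575 x 0.1076 = 61.87 sq ft


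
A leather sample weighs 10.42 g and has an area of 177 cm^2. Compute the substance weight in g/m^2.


588.7 g/m^2

Substance weight = mass / area x 10000
SW = 10.42 / 177 x 10000
SW = 588.7 g/m^2


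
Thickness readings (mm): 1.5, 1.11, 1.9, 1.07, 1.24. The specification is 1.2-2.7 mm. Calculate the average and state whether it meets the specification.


Sum = 6.82
Average = 6.82 / 5 = 1.36 mm
Specification range: 1.2 to 2.7 mm
Within spec: Yes


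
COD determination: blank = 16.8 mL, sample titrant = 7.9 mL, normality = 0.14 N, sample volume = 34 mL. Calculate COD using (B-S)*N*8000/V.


COD = (16.8 - 7.9) x 0.14 x 8000 / 34
COD = 8.9 x 0.14 x 8000 / 34
COD = 293.2 mg/L


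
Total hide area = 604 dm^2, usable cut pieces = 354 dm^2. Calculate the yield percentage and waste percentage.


Yield = 58.6%
Waste = 41.4%

Yield = 354 / 604 x 100 = 58.6%
Waste = 604 - 354 = 250 dm^2
Waste% = 100 - 58.6 = 41.4%


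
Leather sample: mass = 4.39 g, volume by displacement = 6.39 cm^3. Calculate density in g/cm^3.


Density = mass / volume
Density = 4.39 / 6.39 = 0.687 g/cm^3


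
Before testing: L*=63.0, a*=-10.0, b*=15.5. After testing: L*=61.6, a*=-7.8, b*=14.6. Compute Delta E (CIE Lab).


dL = 61.6 - 63.0 = -1.4
da = -7.8 - (-10.0) = 2.2
db = 14.6 - 15.5 = -0.9
dE = sqrt((-1.4)^2 + (2.2)^2 + (-0.9)^2) = 2.76


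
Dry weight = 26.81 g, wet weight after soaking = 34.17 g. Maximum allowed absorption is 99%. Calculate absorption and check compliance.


Absorption = 27.5%
Compliant: Yes


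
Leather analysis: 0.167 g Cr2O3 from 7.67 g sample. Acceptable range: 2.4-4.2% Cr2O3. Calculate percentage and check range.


Cr2O3 = 2.18%
Within range: No

Cr2O3% = 0.167 / 7.67 x 100 = 2.18%
Acceptable range: 2.4 to 4.2%
Within range: No


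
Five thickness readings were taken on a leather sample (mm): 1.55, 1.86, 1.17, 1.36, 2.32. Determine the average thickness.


1.65 mm

Sum = 1.55 + 1.86 + 1.17 + 1.36 + 2.32 = 8.26
Average = 8.26 / 5 = 1.65 mm


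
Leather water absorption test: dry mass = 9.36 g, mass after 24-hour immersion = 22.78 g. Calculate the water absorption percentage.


143.4%

Water absorbed = 22.78 - 9.36 = 13.42 g
WA% = 13.42 / 9.36 x 100 = 143.4%


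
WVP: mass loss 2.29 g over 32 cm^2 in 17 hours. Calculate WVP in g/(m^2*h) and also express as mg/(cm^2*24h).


WVP = 2.29 / (32 x 17) x 10000 = 42.10 g/(m^2*h)
Mass loss in mg = 2.29 x 1000 = 2290 mg
Per cm^2 per 24h in mg: 2290 x 24 / (32 x 17) = 54960 / 544 = 101.03 mg/(cm^2*24h)


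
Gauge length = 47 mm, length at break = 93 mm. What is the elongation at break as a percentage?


Extension = 93 - 47 = 46 mm
Elongation = 46 / 47 x 100 = 97.9%


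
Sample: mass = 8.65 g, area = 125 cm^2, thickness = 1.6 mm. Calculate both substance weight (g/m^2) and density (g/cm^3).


SW = 8.65 / 125 x 10000 = 692.0 g/m^2
Volume = 125 x 1.6 / 10 = 20.00 cm^3
Density = 8.65 / 20.00 = 0.433 g/cm^3


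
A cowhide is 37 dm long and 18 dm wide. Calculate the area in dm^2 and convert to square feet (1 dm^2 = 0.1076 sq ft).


Area = 37 x 18 = 666 dm^2
Conversion: 666 x 0.1076 = 71.66 sq ft


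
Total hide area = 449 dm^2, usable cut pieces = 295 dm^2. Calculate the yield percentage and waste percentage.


Yield = 295 / 449 x 100 = 65.7%
Waste = 449 - 295 = 154 dm^2
Waste% = 100 - 65.7 = 34.3%


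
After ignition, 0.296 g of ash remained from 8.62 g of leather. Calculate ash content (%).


Ash% = 0.296 / 8.62 x 100
Ash% = 3.43%


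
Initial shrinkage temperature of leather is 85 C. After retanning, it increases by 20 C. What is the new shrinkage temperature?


New Ts = 85 + 20 = 105 C


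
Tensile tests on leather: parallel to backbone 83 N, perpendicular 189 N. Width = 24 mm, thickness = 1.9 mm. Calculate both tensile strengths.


Parallel = 1.82 N/mm^2
Perpendicular = 4.14 N/mm^2

Area = 24 x 1.9 = 45.6 mm^2
TS (parallel) = 83 / 45.6 = 1.82 N/mm^2
TS (perpendicular) = 189 / 45.6 = 4.14 N/mm^2


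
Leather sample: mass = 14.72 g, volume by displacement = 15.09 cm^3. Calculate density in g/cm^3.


Density = mass / volume
Density = 14.72 / 15.09 = 0.975 g/cm^3


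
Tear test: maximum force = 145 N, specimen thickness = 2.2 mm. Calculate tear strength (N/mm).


65.9 N/mm


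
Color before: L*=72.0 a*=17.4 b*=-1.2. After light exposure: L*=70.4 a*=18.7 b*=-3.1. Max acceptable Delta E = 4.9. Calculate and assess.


Delta E = 2.80
Passes: Yes

dL = -1.6, da = 1.3, db = -1.9
dE = sqrt((-1.6)^2 + (1.3)^2 + (-1.9)^2) = 2.80
Max = 4.9
Passes: Yes


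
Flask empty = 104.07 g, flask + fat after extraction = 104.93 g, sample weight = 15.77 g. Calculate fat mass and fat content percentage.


Fat mass = 0.86 g
Fat content = 5.5%


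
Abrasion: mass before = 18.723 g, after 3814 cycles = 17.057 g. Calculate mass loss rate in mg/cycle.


Mass loss = 18.723 - 17.057 = 1.666 g
Rate = 1.666 / 3814 x 1000 = 0.437 mg/cycle


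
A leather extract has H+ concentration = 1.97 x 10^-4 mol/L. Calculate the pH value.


pH = -log10[H+]
pH = -log10(1.97 x 10^-4) = 3.71


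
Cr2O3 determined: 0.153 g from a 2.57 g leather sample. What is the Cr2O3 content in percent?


Cr2O3% = 0.153 / 2.57 x 100
Cr2O3% = 5.95%


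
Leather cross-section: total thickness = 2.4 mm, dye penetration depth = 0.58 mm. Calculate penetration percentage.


24.2%

Penetration% = 0.58 / 2.4 x 100
Penetration = 24.2%


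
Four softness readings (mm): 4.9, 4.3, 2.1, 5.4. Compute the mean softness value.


4.18 mm

Sum = 4.9 + 4.3 + 2.1 + 5.4
Mean = 16.7 / 4 = 4.18 mm


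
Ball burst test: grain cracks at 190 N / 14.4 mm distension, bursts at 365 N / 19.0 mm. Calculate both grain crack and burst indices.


Crack index = 13.2 N/mm
Burst index = 19.2 N/mm


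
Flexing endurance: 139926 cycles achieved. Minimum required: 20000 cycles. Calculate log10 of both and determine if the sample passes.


log10(139926) = 5.15
log10(20000) = 4.30
Passes: Yes


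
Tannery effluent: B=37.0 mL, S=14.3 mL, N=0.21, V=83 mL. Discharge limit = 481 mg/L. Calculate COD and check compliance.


COD = 459.5 mg/L
Compliant: Yes


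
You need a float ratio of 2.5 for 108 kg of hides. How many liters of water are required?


Water = hide weight x target ratio
Water = 108 x 2.5 = 270.0 L


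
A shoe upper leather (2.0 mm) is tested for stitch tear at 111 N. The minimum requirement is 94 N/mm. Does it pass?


STS = 111 / 2.0 = 55.5 N/mm
Minimum required: 94 N/mm
Passes: No


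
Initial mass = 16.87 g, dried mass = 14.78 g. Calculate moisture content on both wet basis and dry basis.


Moisture lost = 16.87 - 14.78 = 2.09 g
Wet basis MC = 2.09 / 16.87 x 100 = 12.4%
Dry basis MC = 2.09 / 14.78 x 100 = 14.1%


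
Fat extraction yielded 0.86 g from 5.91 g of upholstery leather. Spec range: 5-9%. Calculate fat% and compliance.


Fat% = 0.86 / 5.91 x 100 = 14.6%
Spec range: 5-9%
Compliant: No


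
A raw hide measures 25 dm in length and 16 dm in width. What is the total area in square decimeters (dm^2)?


Area = length x width
Area = 25 x 16 = 400 dm^2


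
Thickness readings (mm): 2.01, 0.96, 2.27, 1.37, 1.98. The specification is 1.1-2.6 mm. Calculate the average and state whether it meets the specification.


Average = 1.72 mm
Within specification: Yes


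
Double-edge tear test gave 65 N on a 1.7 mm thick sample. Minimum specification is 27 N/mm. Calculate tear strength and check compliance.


Tear strength = 65 / 1.7 = 38.2 N/mm
Required minimum = 27 N/mm
Compliant: Yes


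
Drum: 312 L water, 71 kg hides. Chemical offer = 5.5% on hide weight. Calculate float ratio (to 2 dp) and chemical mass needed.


Float ratio = 4.39
Chemical needed = 3.905 kg

Float ratio = 312 / 71 = 4.39
Chemical = 71 x 5.5 / 100 = 3.905 kg


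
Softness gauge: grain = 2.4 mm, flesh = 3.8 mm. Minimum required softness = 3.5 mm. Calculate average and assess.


Average softness = 3.10 mm
Meets requirement: No

Average = (2.4 + 3.8) / 2 = 3.10 mm
Minimum = 3.5 mm
Meets requirement: No


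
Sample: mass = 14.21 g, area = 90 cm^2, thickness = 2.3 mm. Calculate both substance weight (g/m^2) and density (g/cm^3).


Substance weight = 1578.9 g/m^2
Density = 0.686 g/cm^3


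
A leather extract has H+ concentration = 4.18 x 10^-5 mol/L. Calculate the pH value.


pH = -log10[H+]
pH = -log10(4.18 x 10^-5) = 4.38


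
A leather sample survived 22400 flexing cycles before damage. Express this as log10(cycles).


log10(22400) = 4.35


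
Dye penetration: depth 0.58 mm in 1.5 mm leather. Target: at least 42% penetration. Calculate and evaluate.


Penetration = 0.58 / 1.5 x 100 = 38.7%
Target: 42%
Meets target: No


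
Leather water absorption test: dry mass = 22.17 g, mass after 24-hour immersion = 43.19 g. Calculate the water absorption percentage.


Water absorbed = 43.19 - 22.17 = 21.02 g
WA% = 21.02 / 22.17 x 100 = 94.8%


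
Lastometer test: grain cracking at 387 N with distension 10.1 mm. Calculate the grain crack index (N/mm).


Grain crack index = force / distension
Index = 387 / 10.1 = 38.3 N/mm


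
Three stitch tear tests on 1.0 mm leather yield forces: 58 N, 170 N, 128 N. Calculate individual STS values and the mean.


STS1 = 58 / 1.0 = 58.0 N/mm
STS2 = 170 / 1.0 = 170.0 N/mm
STS3 = 128 / 1.0 = 128.0 N/mm
Mean = (58.0 + 170.0 + 128.0) / 3 = 118.7 N/mm
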